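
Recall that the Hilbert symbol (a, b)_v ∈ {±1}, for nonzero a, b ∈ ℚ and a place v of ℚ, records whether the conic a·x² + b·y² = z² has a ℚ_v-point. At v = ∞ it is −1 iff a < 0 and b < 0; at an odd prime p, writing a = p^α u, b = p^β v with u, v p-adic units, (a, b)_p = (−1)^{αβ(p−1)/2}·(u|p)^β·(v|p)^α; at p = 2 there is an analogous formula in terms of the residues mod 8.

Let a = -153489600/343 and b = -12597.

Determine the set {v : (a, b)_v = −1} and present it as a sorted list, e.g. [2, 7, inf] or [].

(a, b) ≡ (-74613, -12597) mod (ℚ^×)²; places V = {2, 3, 5, 7, 11, 13, 17, 19, ∞}.
(a,b)_5: α=2, u≡2; β=0, v≡3 (mod 5); (2|5)=-1, (3|5)=-1; sign (−1)^0·-1^0·-1^2 = +1.
(a,b)_17: α=1, u≡12; β=1, v≡7 (mod 17); (12|17)=-1, (7|17)=-1; sign (−1)^0·-1^1·-1^1 = +1.
(a,b)_7: α=-3, u≡2; β=0, v≡3 (mod 7); (2|7)=+1, (3|7)=-1; sign (−1)^0·+1^0·-1^-3 = -1.
(a,b)_∞: sgn(-74613)=−, sgn(-12597)=−, so -1.
(a,b)_2: α=6, β=0; u≡3, v≡3 (mod 8); ε(u)ε(v)=1·1, αω(v)=6·1, βω(u)=0·1; sum ≡ 1  ⇒  -1.
(a,b)_3: α=3, u≡2; β=1, v≡1 (mod 3); (2|3)=-1, (1|3)=+1; sign (−1)^1·-1^1·+1^3 = +1.
(a,b)_11: α=1, u≡5; β=0, v≡9 (mod 11); (5|11)=+1, (9|11)=+1; sign (−1)^0·+1^0·+1^1 = +1.
(a,b)_13: α=0, u≡7; β=1, v≡6 (mod 13); (7|13)=-1, (6|13)=-1; sign (−1)^0·-1^1·-1^0 = -1.
(a,b)_19: α=1, u≡1; β=1, v≡2 (mod 19); (1|19)=+1, (2|19)=-1; sign (−1)^1·+1^1·-1^1 = +1.
|Ram(-74613, -12597)| = 4, even; anisotropic at {2, 7, 13, ∞}.

[2, 7, 13, inf]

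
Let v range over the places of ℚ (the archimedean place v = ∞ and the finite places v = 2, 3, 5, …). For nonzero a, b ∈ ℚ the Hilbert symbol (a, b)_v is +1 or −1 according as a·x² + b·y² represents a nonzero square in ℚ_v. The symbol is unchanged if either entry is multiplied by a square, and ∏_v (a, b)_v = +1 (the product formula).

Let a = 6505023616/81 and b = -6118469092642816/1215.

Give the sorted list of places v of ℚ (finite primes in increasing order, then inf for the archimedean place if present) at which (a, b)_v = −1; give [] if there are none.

(a, b) ≡ (34, -25935) mod (ℚ^×)²; places V = {2, 3, 5, 7, 13, 17, 19, ∞}.
(a,b)_∞: sgn(34)=+, sgn(-25935)=−, so +1.
(a,b)_2: α=7, β=12; u≡1, v≡1 (mod 8); ε(u)ε(v)=0·0, αω(v)=7·0, βω(u)=12·0; sum ≡ 0  ⇒  +1.
(a,b)_5: α=0, u≡1; β=-1, v≡3 (mod 5); (1|5)=+1, (3|5)=-1; sign (−1)^0·+1^-1·-1^0 = +1.
(a,b)_3: α=-4, u≡1; β=-5, v≡1 (mod 3); (1|3)=+1, (1|3)=+1; sign (−1)^0·+1^-5·+1^-4 = +1.
(a,b)_19: α=2, u≡13; β=3, v≡15 (mod 19); (13|19)=-1, (15|19)=-1; sign (−1)^0·-1^3·-1^2 = -1.
(a,b)_13: α=2, u≡2; β=3, v≡6 (mod 13); (2|13)=-1, (6|13)=-1; sign (−1)^0·-1^3·-1^2 = -1.
(a,b)_17: α=1, u≡16; β=2, v≡12 (mod 17); (16|17)=+1, (12|17)=-1; sign (−1)^0·+1^2·-1^1 = -1.
(a,b)_7: α=2, u≡6; β=3, v≡3 (mod 7); (6|7)=-1, (3|7)=-1; sign (−1)^0·-1^3·-1^2 = -1.
|Ram(34, -25935)| = 4, even; anisotropic at {7, 13, 17, 19}.

[7, 13, 17, 19]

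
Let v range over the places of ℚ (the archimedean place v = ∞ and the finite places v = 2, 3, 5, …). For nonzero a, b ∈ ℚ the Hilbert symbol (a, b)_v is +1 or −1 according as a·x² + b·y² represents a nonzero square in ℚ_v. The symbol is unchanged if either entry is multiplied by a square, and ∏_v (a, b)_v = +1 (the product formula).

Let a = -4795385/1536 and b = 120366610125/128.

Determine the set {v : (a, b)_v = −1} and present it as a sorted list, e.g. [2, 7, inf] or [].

[31, 37]

(a, b) ≡ (-1110, 34410) mod (ℚ^×)²; places V = {2, 3, 5, 7, 23, 31, 37, ∞}.
(a,b)_23: α=2, u≡19; β=4, v≡9 (mod 23); (19|23)=-1, (9|23)=+1; sign (−1)^0·-1^4·+1^2 = +1.
(a,b)_3: α=-1, u≡2; β=1, v≡1 (mod 3); (2|3)=-1, (1|3)=+1; sign (−1)^1·-1^1·+1^-1 = +1.
(a,b)_∞: sgn(-1110)=−, sgn(34410)=+, so +1.
(a,b)_7: α=2, u≡3; β=0, v≡3 (mod 7); (3|7)=-1, (3|7)=-1; sign (−1)^0·-1^0·-1^2 = +1.
(a,b)_2: α=-9, β=-7; u≡5, v≡5 (mod 8); ε(u)ε(v)=0·0, αω(v)=-9·1, βω(u)=-7·1; sum ≡ 0  ⇒  +1.
(a,b)_37: α=1, u≡12; β=1, v≡15 (mod 37); (12|37)=+1, (15|37)=-1; sign (−1)^0·+1^1·-1^1 = -1.
(a,b)_5: α=1, u≡3; β=3, v≡2 (mod 5); (3|5)=-1, (2|5)=-1; sign (−1)^0·-1^3·-1^1 = +1.
(a,b)_31: α=0, u≡24; β=1, v≡18 (mod 31); (24|31)=-1, (18|31)=+1; sign (−1)^0·-1^1·+1^0 = -1.
(-1110, 34410 / ℚ) ramifies at {31, 37}: a division algebra.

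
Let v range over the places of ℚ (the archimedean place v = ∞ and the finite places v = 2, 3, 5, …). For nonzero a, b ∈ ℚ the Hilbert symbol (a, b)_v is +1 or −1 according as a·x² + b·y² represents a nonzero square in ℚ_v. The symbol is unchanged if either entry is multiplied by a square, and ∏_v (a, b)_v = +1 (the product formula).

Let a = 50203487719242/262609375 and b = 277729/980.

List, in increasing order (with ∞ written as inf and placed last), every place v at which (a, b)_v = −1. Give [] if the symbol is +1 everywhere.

(a, b) ≡ (6006, 5) mod (ℚ^×)²; places V = {2, 3, 5, 7, 11, 13, 17, 31, ∞}.
(a,b)_7: α=-5, u≡4; β=-2, v≡3 (mod 7); (4|7)=+1, (3|7)=-1; sign (−1)^0·+1^-2·-1^-5 = -1.
(a,b)_13: α=1, u≡2; β=0, v≡2 (mod 13); (2|13)=-1, (2|13)=-1; sign (−1)^0·-1^0·-1^1 = -1.
(a,b)_11: α=1, u≡7; β=0, v≡1 (mod 11); (7|11)=-1, (1|11)=+1; sign (−1)^0·-1^0·+1^1 = +1.
(a,b)_∞: sgn(6006)=+, sgn(5)=+, so +1.
(a,b)_17: α=4, u≡12; β=2, v≡7 (mod 17); (12|17)=-1, (7|17)=-1; sign (−1)^0·-1^2·-1^4 = +1.
(a,b)_5: α=-6, u≡1; β=-1, v≡4 (mod 5); (1|5)=+1, (4|5)=+1; sign (−1)^0·+1^-1·+1^-6 = +1.
(a,b)_31: α=2, u≡24; β=2, v≡25 (mod 31); (24|31)=-1, (25|31)=+1; sign (−1)^0·-1^2·+1^2 = +1.
(a,b)_2: α=1, β=-2; u≡3, v≡5 (mod 8); ε(u)ε(v)=1·0, αω(v)=1·1, βω(u)=-2·1; sum ≡ 1  ⇒  -1.
(a,b)_3: α=7, u≡1; β=0, v≡2 (mod 3); (1|3)=+1, (2|3)=-1; sign (−1)^0·+1^0·-1^7 = -1.
|Ram(6006, 5)| = 4, even; anisotropic at {2, 3, 7, 13}.

[2, 3, 7, 13]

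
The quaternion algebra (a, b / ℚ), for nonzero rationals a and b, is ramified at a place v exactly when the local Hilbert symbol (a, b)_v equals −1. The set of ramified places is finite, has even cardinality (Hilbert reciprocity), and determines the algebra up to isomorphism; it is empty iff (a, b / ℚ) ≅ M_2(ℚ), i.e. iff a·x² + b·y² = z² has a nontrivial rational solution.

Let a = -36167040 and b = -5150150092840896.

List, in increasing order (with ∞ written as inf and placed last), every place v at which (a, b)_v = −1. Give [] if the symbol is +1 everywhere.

Mod squares: a ≡ -62790, b ≡ -759. Check v ∈ {∞, 2, 3, 5, 7, 11, 13, 23}.
v=∞: -62790 < 0 and -759 < 0  ⇒  (a,b)_∞ = -1.
v=2: v_2(a)=7, v_2(b)=6; units ≡ 5, 1 (mod 8); ε·ε+αω+βω = 0·0+7·0+6·1 ≡ 0  ⇒  (a,b)_2 = +1.
v=11: a=11^0·(≡3), b=11^5·(≡8) mod 11; (3|11)=+1, (8|11)=-1; (−1)^{0·5·5}·(+1)^5·(-1)^0 = +1.
v=3: a=3^3·(≡1), b=3^5·(≡2) mod 3; (1|3)=+1, (2|3)=-1; (−1)^{3·5·1}·(+1)^5·(-1)^3 = +1.
v=13: a=13^1·(≡11), b=13^2·(≡2) mod 13; (11|13)=-1, (2|13)=-1; (−1)^{1·2·6}·(-1)^2·(-1)^1 = -1.
v=23: a=23^1·(≡7), b=23^3·(≡1) mod 23; (7|23)=-1, (1|23)=+1; (−1)^{1·3·11}·(-1)^3·(+1)^1 = +1.
v=7: a=7^1·(≡1), b=7^0·(≡4) mod 7; (1|7)=+1, (4|7)=+1; (−1)^{1·0·3}·(+1)^0·(+1)^1 = +1.
v=5: a=5^1·(≡2), b=5^0·(≡4) mod 5; (2|5)=-1, (4|5)=+1; (−1)^{1·0·2}·(-1)^0·(+1)^1 = +1.
|Ram(-62790, -759)| = 2, even; anisotropic at {13, ∞}.

[13, inf]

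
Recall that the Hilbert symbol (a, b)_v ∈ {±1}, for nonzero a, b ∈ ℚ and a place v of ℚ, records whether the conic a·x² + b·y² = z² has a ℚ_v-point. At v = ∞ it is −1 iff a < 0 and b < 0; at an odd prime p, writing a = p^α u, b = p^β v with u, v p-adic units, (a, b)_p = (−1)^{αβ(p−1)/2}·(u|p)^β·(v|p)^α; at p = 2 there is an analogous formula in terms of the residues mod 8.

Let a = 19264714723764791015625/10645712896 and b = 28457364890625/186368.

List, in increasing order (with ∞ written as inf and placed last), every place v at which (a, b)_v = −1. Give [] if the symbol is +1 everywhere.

[3, 13, 17, 19]

Mod squares: a ≡ 111546435, b ≡ 6006. Check v ∈ {∞, 2, 3, 5, 7, 11, 13, 17, 19, 23}.
v=13: a=13^-5·(≡1), b=13^-1·(≡6) mod 13; (1|13)=+1, (6|13)=-1; (−1)^{-5·-1·6}·(+1)^-1·(-1)^-5 = -1.
v=7: a=7^-1·(≡5), b=7^-1·(≡2) mod 7; (5|7)=-1, (2|7)=+1; (−1)^{-1·-1·3}·(-1)^-1·(+1)^-1 = +1.
v=5: a=5^9·(≡3), b=5^6·(≡1) mod 5; (3|5)=-1, (1|5)=+1; (−1)^{9·6·2}·(-1)^6·(+1)^9 = +1.
v=11: a=11^1·(≡5), b=11^1·(≡7) mod 11; (5|11)=+1, (7|11)=-1; (−1)^{1·1·5}·(+1)^1·(-1)^1 = +1.
v=∞: 111546435 > 0 and 6006 > 0  ⇒  (a,b)_∞ = +1.
v=23: a=23^3·(≡15), b=23^2·(≡12) mod 23; (15|23)=-1, (12|23)=+1; (−1)^{3·2·11}·(-1)^2·(+1)^3 = +1.
v=2: v_2(a)=-12, v_2(b)=-11; units ≡ 3, 3 (mod 8); ε·ε+αω+βω = 1·1+-12·1+-11·1 ≡ 0  ⇒  (a,b)_2 = +1.
v=19: a=19^3·(≡7), b=19^2·(≡12) mod 19; (7|19)=+1, (12|19)=-1; (−1)^{3·2·9}·(+1)^2·(-1)^3 = -1.
v=17: a=17^3·(≡7), b=17^2·(≡11) mod 17; (7|17)=-1, (11|17)=-1; (−1)^{3·2·8}·(-1)^2·(-1)^3 = -1.
v=3: a=3^7·(≡1), b=3^1·(≡1) mod 3; (1|3)=+1, (1|3)=+1; (−1)^{7·1·1}·(+1)^1·(+1)^7 = -1.
|Ram(111546435, 6006)| = 4, even; anisotropic at {3, 13, 17, 19}.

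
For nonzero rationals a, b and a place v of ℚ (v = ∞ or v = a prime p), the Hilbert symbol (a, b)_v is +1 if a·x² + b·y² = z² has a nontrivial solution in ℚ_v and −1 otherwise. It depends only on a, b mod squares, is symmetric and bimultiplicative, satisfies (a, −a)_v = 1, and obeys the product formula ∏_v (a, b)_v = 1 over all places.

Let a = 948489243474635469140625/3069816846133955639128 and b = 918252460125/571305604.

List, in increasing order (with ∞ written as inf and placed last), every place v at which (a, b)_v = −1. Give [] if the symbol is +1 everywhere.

[2, 5]

Mod squares: a ≡ 22, b ≡ 5005. Check v ∈ {∞, 2, 3, 5, 7, 11, 13, 17, 19, 37, 43}.
v=5: a=5^8·(≡2), b=5^3·(≡4) mod 5; (2|5)=-1, (4|5)=+1; (−1)^{8·3·2}·(-1)^3·(+1)^8 = -1.
v=7: a=7^8·(≡4), b=7^3·(≡1) mod 7; (4|7)=+1, (1|7)=+1; (−1)^{8·3·3}·(+1)^3·(+1)^8 = +1.
v=17: a=17^-2·(≡7), b=17^-2·(≡14) mod 17; (7|17)=-1, (14|17)=-1; (−1)^{-2·-2·8}·(-1)^-2·(-1)^-2 = +1.
v=19: a=19^-6·(≡13), b=19^-2·(≡2) mod 19; (13|19)=-1, (2|19)=-1; (−1)^{-6·-2·9}·(-1)^-2·(-1)^-6 = +1.
v=∞: 22 > 0 and 5005 > 0  ⇒  (a,b)_∞ = +1.
v=43: a=43^4·(≡8), b=43^2·(≡40) mod 43; (8|43)=-1, (40|43)=+1; (−1)^{4·2·21}·(-1)^2·(+1)^4 = +1.
v=11: a=11^-1·(≡7), b=11^1·(≡9) mod 11; (7|11)=-1, (9|11)=+1; (−1)^{-1·1·5}·(-1)^1·(+1)^-1 = +1.
v=2: v_2(a)=-3, v_2(b)=-2; units ≡ 3, 5 (mod 8); ε·ε+αω+βω = 1·0+-3·1+-2·1 ≡ 1  ⇒  (a,b)_2 = -1.
v=37: a=37^-6·(≡2), b=37^-2·(≡3) mod 37; (2|37)=-1, (3|37)=+1; (−1)^{-6·-2·18}·(-1)^-2·(+1)^-6 = +1.
v=3: a=3^6·(≡1), b=3^4·(≡1) mod 3; (1|3)=+1, (1|3)=+1; (−1)^{6·4·1}·(+1)^4·(+1)^6 = +1.
v=13: a=13^2·(≡10), b=13^1·(≡5) mod 13; (10|13)=+1, (5|13)=-1; (−1)^{2·1·6}·(+1)^1·(-1)^2 = +1.
|Ram(22, 5005)| = 2, even; anisotropic at {2, 5}.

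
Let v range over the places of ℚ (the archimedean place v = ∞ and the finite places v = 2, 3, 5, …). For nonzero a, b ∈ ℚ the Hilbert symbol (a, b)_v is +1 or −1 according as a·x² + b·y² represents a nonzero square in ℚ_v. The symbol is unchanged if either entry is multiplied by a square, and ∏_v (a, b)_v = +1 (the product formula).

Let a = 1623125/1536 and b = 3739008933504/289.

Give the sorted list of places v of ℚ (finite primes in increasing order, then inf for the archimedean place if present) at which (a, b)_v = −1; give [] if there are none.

[2, 3]

(a, b) ≡ (318, 13674) mod (ℚ^×)²; places V = {2, 3, 5, 7, 13, 17, 43, 53, ∞}.
(a,b)_2: α=-9, β=7; u≡7, v≡5 (mod 8); ε(u)ε(v)=1·0, αω(v)=-9·1, βω(u)=7·0; sum ≡ 1  ⇒  -1.
(a,b)_43: α=0, u≡14; β=1, v≡1 (mod 43); (14|43)=+1, (1|43)=+1; sign (−1)^0·+1^1·+1^0 = +1.
(a,b)_13: α=0, u≡5; β=2, v≡6 (mod 13); (5|13)=-1, (6|13)=-1; sign (−1)^0·-1^2·-1^0 = +1.
(a,b)_53: α=1, u≡9; β=3, v≡16 (mod 53); (9|53)=+1, (16|53)=+1; sign (−1)^0·+1^3·+1^1 = +1.
(a,b)_5: α=4, u≡2; β=0, v≡1 (mod 5); (2|5)=-1, (1|5)=+1; sign (−1)^0·-1^0·+1^4 = +1.
(a,b)_3: α=-1, u≡1; β=3, v≡1 (mod 3); (1|3)=+1, (1|3)=+1; sign (−1)^1·+1^3·+1^-1 = -1.
(a,b)_17: α=0, u≡14; β=-2, v≡14 (mod 17); (14|17)=-1, (14|17)=-1; sign (−1)^0·-1^-2·-1^0 = +1.
(a,b)_∞: sgn(318)=+, sgn(13674)=+, so +1.
(a,b)_7: α=2, u≡5; β=0, v≡6 (mod 7); (5|7)=-1, (6|7)=-1; sign (−1)^0·-1^0·-1^2 = +1.
Ram(318, 13674) = {2, 3}; no ℚ_2-point on the conic.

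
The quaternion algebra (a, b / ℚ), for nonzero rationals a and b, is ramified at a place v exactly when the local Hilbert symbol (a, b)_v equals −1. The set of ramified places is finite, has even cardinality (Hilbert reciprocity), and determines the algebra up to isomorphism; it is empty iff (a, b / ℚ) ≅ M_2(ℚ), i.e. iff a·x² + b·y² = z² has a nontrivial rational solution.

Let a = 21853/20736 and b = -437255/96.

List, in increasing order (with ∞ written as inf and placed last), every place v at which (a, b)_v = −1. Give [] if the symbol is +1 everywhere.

(a, b) ≡ (13, -2730) mod (ℚ^×)²; places V = {2, 3, 5, 7, 13, 31, 41, ∞}.
(a,b)_41: α=2, u≡11; β=0, v≡30 (mod 41); (11|41)=-1, (30|41)=-1; sign (−1)^0·-1^0·-1^2 = +1.
(a,b)_5: α=0, u≡3; β=1, v≡4 (mod 5); (3|5)=-1, (4|5)=+1; sign (−1)^0·-1^1·+1^0 = -1.
(a,b)_2: α=-8, β=-5; u≡5, v≡3 (mod 8); ε(u)ε(v)=0·1, αω(v)=-8·1, βω(u)=-5·1; sum ≡ 1  ⇒  -1.
(a,b)_∞: sgn(13)=+, sgn(-2730)=−, so +1.
(a,b)_13: α=1, u≡4; β=1, v≡7 (mod 13); (4|13)=+1, (7|13)=-1; sign (−1)^0·+1^1·-1^1 = -1.
(a,b)_31: α=0, u≡11; β=2, v≡24 (mod 31); (11|31)=-1, (24|31)=-1; sign (−1)^0·-1^2·-1^0 = +1.
(a,b)_7: α=0, u≡3; β=1, v≡2 (mod 7); (3|7)=-1, (2|7)=+1; sign (−1)^0·-1^1·+1^0 = -1.
(a,b)_3: α=-4, u≡1; β=-1, v≡2 (mod 3); (1|3)=+1, (2|3)=-1; sign (−1)^0·+1^-1·-1^-4 = +1.
|Ram(13, -2730)| = 4, even; anisotropic at {2, 5, 7, 13}.

[2, 5, 7, 13]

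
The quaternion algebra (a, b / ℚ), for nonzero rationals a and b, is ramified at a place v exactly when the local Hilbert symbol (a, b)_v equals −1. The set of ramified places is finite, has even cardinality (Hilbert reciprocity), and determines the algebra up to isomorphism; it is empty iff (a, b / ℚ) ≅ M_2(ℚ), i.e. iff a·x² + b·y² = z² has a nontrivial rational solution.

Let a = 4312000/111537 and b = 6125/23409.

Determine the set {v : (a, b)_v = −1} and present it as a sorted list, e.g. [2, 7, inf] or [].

(a, b) ≡ (935, 5) mod (ℚ^×)²; places V = {2, 3, 5, 7, 11, 17, ∞}.
(a,b)_∞: sgn(935)=+, sgn(5)=+, so +1.
(a,b)_17: α=-1, u≡16; β=-2, v≡3 (mod 17); (16|17)=+1, (3|17)=-1; sign (−1)^0·+1^-2·-1^-1 = -1.
(a,b)_3: α=-8, u≡2; β=-4, v≡2 (mod 3); (2|3)=-1, (2|3)=-1; sign (−1)^0·-1^-4·-1^-8 = +1.
(a,b)_7: α=2, u≡4; β=2, v≡6 (mod 7); (4|7)=+1, (6|7)=-1; sign (−1)^0·+1^2·-1^2 = +1.
(a,b)_2: α=6, β=0; u≡7, v≡5 (mod 8); ε(u)ε(v)=1·0, αω(v)=6·1, βω(u)=0·0; sum ≡ 0  ⇒  +1.
(a,b)_5: α=3, u≡3; β=3, v≡1 (mod 5); (3|5)=-1, (1|5)=+1; sign (−1)^0·-1^3·+1^3 = -1.
(a,b)_11: α=1, u≡6; β=0, v≡9 (mod 11); (6|11)=-1, (9|11)=+1; sign (−1)^0·-1^0·+1^1 = +1.
(935, 5 / ℚ) ramifies at {5, 17}: a division algebra.

[5, 17]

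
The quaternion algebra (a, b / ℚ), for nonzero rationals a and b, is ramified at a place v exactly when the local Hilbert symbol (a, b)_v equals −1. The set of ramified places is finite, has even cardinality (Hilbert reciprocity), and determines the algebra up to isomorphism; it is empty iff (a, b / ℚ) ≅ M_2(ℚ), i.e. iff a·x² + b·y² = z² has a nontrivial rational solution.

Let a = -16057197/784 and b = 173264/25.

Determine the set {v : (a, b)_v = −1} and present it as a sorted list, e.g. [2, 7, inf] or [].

[3, 23]

(a, b) ≡ (-1173, 221) mod (ℚ^×)²; places V = {2, 3, 5, 7, 13, 17, 23, ∞}.
(a,b)_3: α=5, u≡2; β=0, v≡2 (mod 3); (2|3)=-1, (2|3)=-1; sign (−1)^0·-1^0·-1^5 = -1.
(a,b)_13: α=2, u≡1; β=1, v≡10 (mod 13); (1|13)=+1, (10|13)=+1; sign (−1)^0·+1^1·+1^2 = +1.
(a,b)_17: α=1, u≡15; β=1, v≡16 (mod 17); (15|17)=+1, (16|17)=+1; sign (−1)^0·+1^1·+1^1 = +1.
(a,b)_23: α=1, u≡13; β=0, v≡14 (mod 23); (13|23)=+1, (14|23)=-1; sign (−1)^0·+1^0·-1^1 = -1.
(a,b)_7: α=-2, u≡6; β=2, v≡2 (mod 7); (6|7)=-1, (2|7)=+1; sign (−1)^0·-1^2·+1^-2 = +1.
(a,b)_∞: sgn(-1173)=−, sgn(221)=+, so +1.
(a,b)_5: α=0, u≡2; β=-2, v≡4 (mod 5); (2|5)=-1, (4|5)=+1; sign (−1)^0·-1^-2·+1^0 = +1.
(a,b)_2: α=-4, β=4; u≡3, v≡5 (mod 8); ε(u)ε(v)=1·0, αω(v)=-4·1, βω(u)=4·1; sum ≡ 0  ⇒  +1.
(-1173, 221 / ℚ) ramifies at {3, 23}: a division algebra.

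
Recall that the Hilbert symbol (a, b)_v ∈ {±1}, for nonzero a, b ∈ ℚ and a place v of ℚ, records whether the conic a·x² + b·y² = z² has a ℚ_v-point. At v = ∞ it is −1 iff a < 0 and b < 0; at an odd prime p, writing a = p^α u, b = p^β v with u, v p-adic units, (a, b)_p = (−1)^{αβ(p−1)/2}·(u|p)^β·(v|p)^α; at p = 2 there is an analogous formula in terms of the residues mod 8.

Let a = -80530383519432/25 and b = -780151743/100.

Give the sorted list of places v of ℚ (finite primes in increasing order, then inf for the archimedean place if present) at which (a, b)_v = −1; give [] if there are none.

[3, 7, 17, inf]

Mod squares: a ≡ -180642, b ≡ -7. Check v ∈ {∞, 2, 3, 5, 7, 11, 17, 23}.
v=5: a=5^-2·(≡3), b=5^-2·(≡3) mod 5; (3|5)=-1, (3|5)=-1; (−1)^{-2·-2·2}·(-1)^-2·(-1)^-2 = +1.
v=∞: -180642 < 0 and -7 < 0  ⇒  (a,b)_∞ = -1.
v=7: a=7^1·(≡3), b=7^1·(≡3) mod 7; (3|7)=-1, (3|7)=-1; (−1)^{1·1·3}·(-1)^1·(-1)^1 = -1.
v=23: a=23^3·(≡1), b=23^2·(≡2) mod 23; (1|23)=+1, (2|23)=+1; (−1)^{3·2·11}·(+1)^2·(+1)^3 = +1.
v=3: a=3^7·(≡2), b=3^6·(≡2) mod 3; (2|3)=-1, (2|3)=-1; (−1)^{7·6·1}·(-1)^6·(-1)^7 = -1.
v=17: a=17^3·(≡2), b=17^2·(≡3) mod 17; (2|17)=+1, (3|17)=-1; (−1)^{3·2·8}·(+1)^2·(-1)^3 = -1.
v=2: v_2(a)=3, v_2(b)=-2; units ≡ 7, 1 (mod 8); ε·ε+αω+βω = 1·0+3·0+-2·0 ≡ 0  ⇒  (a,b)_2 = +1.
v=11: a=11^1·(≡1), b=11^0·(≡3) mod 11; (1|11)=+1, (3|11)=+1; (−1)^{1·0·5}·(+1)^0·(+1)^1 = +1.
(-180642, -7 / ℚ) ramifies at {3, 7, 17, ∞}: a division algebra.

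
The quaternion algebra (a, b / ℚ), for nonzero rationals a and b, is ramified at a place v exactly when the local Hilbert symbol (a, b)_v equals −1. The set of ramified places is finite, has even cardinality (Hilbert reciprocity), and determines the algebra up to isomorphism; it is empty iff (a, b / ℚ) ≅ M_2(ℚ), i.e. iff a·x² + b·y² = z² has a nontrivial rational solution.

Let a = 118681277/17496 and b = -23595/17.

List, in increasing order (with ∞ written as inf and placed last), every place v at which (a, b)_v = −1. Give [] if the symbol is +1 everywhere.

Mod squares: a ≡ 16302, b ≡ -3315. Check v ∈ {∞, 2, 3, 5, 11, 13, 17, 19}.
v=2: v_2(a)=-3, v_2(b)=0; units ≡ 7, 5 (mod 8); ε·ε+αω+βω = 1·0+-3·1+0·0 ≡ 1  ⇒  (a,b)_2 = -1.
v=13: a=13^1·(≡6), b=13^1·(≡11) mod 13; (6|13)=-1, (11|13)=-1; (−1)^{1·1·6}·(-1)^1·(-1)^1 = +1.
v=11: a=11^3·(≡2), b=11^2·(≡6) mod 11; (2|11)=-1, (6|11)=-1; (−1)^{3·2·5}·(-1)^2·(-1)^3 = -1.
v=3: a=3^-7·(≡1), b=3^1·(≡2) mod 3; (1|3)=+1, (2|3)=-1; (−1)^{-7·1·1}·(+1)^1·(-1)^-7 = +1.
v=5: a=5^0·(≡2), b=5^1·(≡3) mod 5; (2|5)=-1, (3|5)=-1; (−1)^{0·1·2}·(-1)^1·(-1)^0 = -1.
v=∞: 16302 > 0 and -3315 < 0  ⇒  (a,b)_∞ = +1.
v=19: a=19^3·(≡2), b=19^0·(≡8) mod 19; (2|19)=-1, (8|19)=-1; (−1)^{3·0·9}·(-1)^0·(-1)^3 = -1.
v=17: a=17^0·(≡9), b=17^-1·(≡1) mod 17; (9|17)=+1, (1|17)=+1; (−1)^{0·-1·8}·(+1)^-1·(+1)^0 = +1.
Ram(16302, -3315) = {2, 5, 11, 19}; no ℚ_2-point on the conic.

[2, 5, 11, 19]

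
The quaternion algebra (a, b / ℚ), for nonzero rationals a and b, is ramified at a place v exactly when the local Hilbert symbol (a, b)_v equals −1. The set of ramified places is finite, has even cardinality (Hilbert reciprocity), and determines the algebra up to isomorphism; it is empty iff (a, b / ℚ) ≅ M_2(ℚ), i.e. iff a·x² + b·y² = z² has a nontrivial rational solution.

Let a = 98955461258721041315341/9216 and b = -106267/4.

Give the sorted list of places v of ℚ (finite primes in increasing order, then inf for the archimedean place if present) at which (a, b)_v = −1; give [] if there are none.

Mod squares: a ≡ 1606415629, b ≡ -106267. Check v ∈ {∞, 2, 3, 7, 11, 13, 17, 19, 31, 41, 43, 47}.
v=43: a=43^1·(≡11), b=43^0·(≡18) mod 43; (11|43)=+1, (18|43)=-1; (−1)^{1·0·21}·(+1)^0·(-1)^1 = -1.
v=47: a=47^4·(≡23), b=47^1·(≡34) mod 47; (23|47)=-1, (34|47)=+1; (−1)^{4·1·23}·(-1)^1·(+1)^4 = -1.
v=2: v_2(a)=-10, v_2(b)=-2; units ≡ 5, 5 (mod 8); ε·ε+αω+βω = 0·0+-10·1+-2·1 ≡ 0  ⇒  (a,b)_2 = +1.
v=31: a=31^1·(≡11), b=31^0·(≡8) mod 31; (11|31)=-1, (8|31)=+1; (−1)^{1·0·15}·(-1)^0·(+1)^1 = +1.
v=11: a=11^2·(≡5), b=11^0·(≡1) mod 11; (5|11)=+1, (1|11)=+1; (−1)^{2·0·5}·(+1)^0·(+1)^2 = +1.
v=41: a=41^1·(≡32), b=41^0·(≡32) mod 41; (32|41)=+1, (32|41)=+1; (−1)^{1·0·20}·(+1)^0·(+1)^1 = +1.
v=17: a=17^3·(≡6), b=17^1·(≡14) mod 17; (6|17)=-1, (14|17)=-1; (−1)^{3·1·8}·(-1)^1·(-1)^3 = +1.
v=19: a=19^3·(≡12), b=19^1·(≡3) mod 19; (12|19)=-1, (3|19)=-1; (−1)^{3·1·9}·(-1)^1·(-1)^3 = -1.
v=7: a=7^1·(≡3), b=7^1·(≡4) mod 7; (3|7)=-1, (4|7)=+1; (−1)^{1·1·3}·(-1)^1·(+1)^1 = +1.
v=3: a=3^-2·(≡1), b=3^0·(≡2) mod 3; (1|3)=+1, (2|3)=-1; (−1)^{-2·0·1}·(+1)^0·(-1)^-2 = +1.
v=∞: 1606415629 > 0 and -106267 < 0  ⇒  (a,b)_∞ = +1.
v=13: a=13^1·(≡3), b=13^0·(≡2) mod 13; (3|13)=+1, (2|13)=-1; (−1)^{1·0·6}·(+1)^0·(-1)^1 = -1.
|Ram(1606415629, -106267)| = 4, even; anisotropic at {13, 19, 43, 47}.

[13, 19, 43, 47]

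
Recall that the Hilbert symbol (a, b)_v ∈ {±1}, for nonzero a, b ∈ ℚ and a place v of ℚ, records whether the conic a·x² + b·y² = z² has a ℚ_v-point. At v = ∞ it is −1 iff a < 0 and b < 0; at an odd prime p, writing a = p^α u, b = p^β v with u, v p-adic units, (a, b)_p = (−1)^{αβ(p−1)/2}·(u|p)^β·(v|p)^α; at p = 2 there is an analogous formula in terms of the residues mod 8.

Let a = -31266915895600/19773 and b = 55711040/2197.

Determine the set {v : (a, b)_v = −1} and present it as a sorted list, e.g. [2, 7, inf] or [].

Mod squares: a ≡ -247, b ≡ 230945. Check v ∈ {∞, 2, 3, 5, 7, 11, 13, 17, 19}.
v=7: a=7^6·(≡3), b=7^2·(≡1) mod 7; (3|7)=-1, (1|7)=+1; (−1)^{6·2·3}·(-1)^2·(+1)^6 = +1.
v=13: a=13^-3·(≡2), b=13^-3·(≡8) mod 13; (2|13)=-1, (8|13)=-1; (−1)^{-3·-3·6}·(-1)^-3·(-1)^-3 = +1.
v=17: a=17^2·(≡8), b=17^1·(≡16) mod 17; (8|17)=+1, (16|17)=+1; (−1)^{2·1·8}·(+1)^1·(+1)^2 = +1.
v=∞: -247 < 0 and 230945 > 0  ⇒  (a,b)_∞ = +1.
v=11: a=11^2·(≡2), b=11^1·(≡8) mod 11; (2|11)=-1, (8|11)=-1; (−1)^{2·1·5}·(-1)^1·(-1)^2 = -1.
v=19: a=19^1·(≡11), b=19^1·(≡13) mod 19; (11|19)=+1, (13|19)=-1; (−1)^{1·1·9}·(+1)^1·(-1)^1 = +1.
v=2: v_2(a)=4, v_2(b)=6; units ≡ 1, 1 (mod 8); ε·ε+αω+βω = 0·0+4·0+6·0 ≡ 0  ⇒  (a,b)_2 = +1.
v=5: a=5^2·(≡2), b=5^1·(≡4) mod 5; (2|5)=-1, (4|5)=+1; (−1)^{2·1·2}·(-1)^1·(+1)^2 = -1.
v=3: a=3^-2·(≡2), b=3^0·(≡2) mod 3; (2|3)=-1, (2|3)=-1; (−1)^{-2·0·1}·(-1)^0·(-1)^-2 = +1.
Ram(-247, 230945) = {5, 11}; no ℚ_5-point on the conic.

[5, 11]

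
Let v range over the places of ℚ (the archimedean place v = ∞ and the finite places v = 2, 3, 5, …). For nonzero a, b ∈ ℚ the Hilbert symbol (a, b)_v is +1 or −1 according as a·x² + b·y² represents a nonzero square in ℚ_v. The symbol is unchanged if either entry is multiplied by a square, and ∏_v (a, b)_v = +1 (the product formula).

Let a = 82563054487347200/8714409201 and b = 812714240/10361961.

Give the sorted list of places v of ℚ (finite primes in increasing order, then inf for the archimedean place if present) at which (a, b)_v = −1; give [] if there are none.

[5, 13]

Mod squares: a ≡ 2, b ≡ 65. Check v ∈ {∞, 2, 3, 5, 13, 17, 29, 37}.
v=5: a=5^2·(≡3), b=5^1·(≡3) mod 5; (3|5)=-1, (3|5)=-1; (−1)^{2·1·2}·(-1)^1·(-1)^2 = -1.
v=3: a=3^-2·(≡2), b=3^-2·(≡2) mod 3; (2|3)=-1, (2|3)=-1; (−1)^{-2·-2·1}·(-1)^-2·(-1)^-2 = +1.
v=29: a=29^-4·(≡19), b=29^-2·(≡22) mod 29; (19|29)=-1, (22|29)=+1; (−1)^{-4·-2·14}·(-1)^-2·(+1)^-4 = +1.
v=17: a=17^4·(≡1), b=17^2·(≡10) mod 17; (1|17)=+1, (10|17)=-1; (−1)^{4·2·8}·(+1)^2·(-1)^4 = +1.
v=13: a=13^6·(≡2), b=13^3·(≡8) mod 13; (2|13)=-1, (8|13)=-1; (−1)^{6·3·6}·(-1)^3·(-1)^6 = -1.
v=∞: 2 > 0 and 65 > 0  ⇒  (a,b)_∞ = +1.
v=37: a=37^-2·(≡18), b=37^-2·(≡33) mod 37; (18|37)=-1, (33|37)=+1; (−1)^{-2·-2·18}·(-1)^-2·(+1)^-2 = +1.
v=2: v_2(a)=13, v_2(b)=8; units ≡ 1, 1 (mod 8); ε·ε+αω+βω = 0·0+13·0+8·0 ≡ 0  ⇒  (a,b)_2 = +1.
(2, 65 / ℚ) ramifies at {5, 13}: a division algebra.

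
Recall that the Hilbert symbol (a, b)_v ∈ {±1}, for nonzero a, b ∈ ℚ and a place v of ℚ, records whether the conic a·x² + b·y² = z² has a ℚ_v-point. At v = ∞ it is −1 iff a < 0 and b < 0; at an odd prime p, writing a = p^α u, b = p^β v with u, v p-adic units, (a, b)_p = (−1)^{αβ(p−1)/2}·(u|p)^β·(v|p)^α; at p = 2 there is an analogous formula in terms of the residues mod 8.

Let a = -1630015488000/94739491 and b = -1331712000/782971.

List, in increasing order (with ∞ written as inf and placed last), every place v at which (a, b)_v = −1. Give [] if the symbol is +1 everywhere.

(a, b) ≡ (-3230, -95) mod (ℚ^×)²; places V = {2, 3, 5, 7, 11, 17, 19, 29, ∞}.
(a,b)_17: α=3, u≡3; β=2, v≡10 (mod 17); (3|17)=-1, (10|17)=-1; sign (−1)^0·-1^2·-1^3 = -1.
(a,b)_7: α=-2, u≡1; β=-2, v≡5 (mod 7); (1|7)=+1, (5|7)=-1; sign (−1)^0·+1^-2·-1^-2 = +1.
(a,b)_∞: sgn(-3230)=−, sgn(-95)=−, so -1.
(a,b)_3: α=4, u≡1; β=2, v≡1 (mod 3); (1|3)=+1, (1|3)=+1; sign (−1)^0·+1^2·+1^4 = +1.
(a,b)_29: α=-2, u≡18; β=-2, v≡15 (mod 29); (18|29)=-1, (15|29)=-1; sign (−1)^0·-1^-2·-1^-2 = +1.
(a,b)_2: α=15, β=12; u≡1, v≡1 (mod 8); ε(u)ε(v)=0·0, αω(v)=15·0, βω(u)=12·0; sum ≡ 0  ⇒  +1.
(a,b)_11: α=-2, u≡1; β=0, v≡4 (mod 11); (1|11)=+1, (4|11)=+1; sign (−1)^0·+1^0·+1^-2 = +1.
(a,b)_5: α=3, u≡1; β=3, v≡4 (mod 5); (1|5)=+1, (4|5)=+1; sign (−1)^0·+1^3·+1^3 = +1.
(a,b)_19: α=-1, u≡11; β=-1, v≡12 (mod 19); (11|19)=+1, (12|19)=-1; sign (−1)^1·+1^-1·-1^-1 = +1.
(-3230, -95 / ℚ) ramifies at {17, ∞}: a division algebra.

[17, inf]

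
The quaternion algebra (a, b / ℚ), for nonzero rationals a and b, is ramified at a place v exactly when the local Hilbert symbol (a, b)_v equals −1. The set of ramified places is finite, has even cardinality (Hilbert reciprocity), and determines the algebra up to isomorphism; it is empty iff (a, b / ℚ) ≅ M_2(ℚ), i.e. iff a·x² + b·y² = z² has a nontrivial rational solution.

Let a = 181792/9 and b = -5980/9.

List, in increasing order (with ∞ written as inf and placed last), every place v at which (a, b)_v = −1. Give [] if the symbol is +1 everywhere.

(a, b) ≡ (11362, -1495) mod (ℚ^×)²; places V = {2, 3, 5, 13, 19, 23, ∞}.
(a,b)_23: α=1, u≡17; β=1, v≡12 (mod 23); (17|23)=-1, (12|23)=+1; sign (−1)^1·-1^1·+1^1 = +1.
(a,b)_5: α=0, u≡3; β=1, v≡1 (mod 5); (3|5)=-1, (1|5)=+1; sign (−1)^0·-1^1·+1^0 = -1.
(a,b)_13: α=1, u≡1; β=1, v≡11 (mod 13); (1|13)=+1, (11|13)=-1; sign (−1)^0·+1^1·-1^1 = -1.
(a,b)_2: α=5, β=2; u≡1, v≡1 (mod 8); ε(u)ε(v)=0·0, αω(v)=5·0, βω(u)=2·0; sum ≡ 0  ⇒  +1.
(a,b)_3: α=-2, u≡1; β=-2, v≡2 (mod 3); (1|3)=+1, (2|3)=-1; sign (−1)^0·+1^-2·-1^-2 = +1.
(a,b)_∞: sgn(11362)=+, sgn(-1495)=−, so +1.
(a,b)_19: α=1, u≡16; β=0, v≡9 (mod 19); (16|19)=+1, (9|19)=+1; sign (−1)^0·+1^0·+1^1 = +1.
(11362, -1495 / ℚ) ramifies at {5, 13}: a division algebra.

[5, 13]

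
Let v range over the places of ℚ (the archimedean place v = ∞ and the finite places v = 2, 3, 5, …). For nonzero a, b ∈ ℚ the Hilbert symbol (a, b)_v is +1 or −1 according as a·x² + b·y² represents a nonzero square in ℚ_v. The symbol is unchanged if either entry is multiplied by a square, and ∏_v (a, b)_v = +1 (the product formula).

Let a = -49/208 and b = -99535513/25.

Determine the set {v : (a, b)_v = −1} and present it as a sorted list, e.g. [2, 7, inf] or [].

(a, b) ≡ (-13, -2031337) mod (ℚ^×)²; places V = {2, 5, 7, 11, 13, 23, 31, 37, ∞}.
(a,b)_23: α=0, u≡20; β=1, v≡13 (mod 23); (20|23)=-1, (13|23)=+1; sign (−1)^0·-1^1·+1^0 = -1.
(a,b)_13: α=-1, u≡1; β=0, v≡12 (mod 13); (1|13)=+1, (12|13)=+1; sign (−1)^0·+1^0·+1^-1 = +1.
(a,b)_37: α=0, u≡22; β=1, v≡30 (mod 37); (22|37)=-1, (30|37)=+1; sign (−1)^0·-1^1·+1^0 = -1.
(a,b)_∞: sgn(-13)=−, sgn(-2031337)=−, so -1.
(a,b)_31: α=0, u≡2; β=1, v≡10 (mod 31); (2|31)=+1, (10|31)=+1; sign (−1)^0·+1^1·+1^0 = +1.
(a,b)_5: α=0, u≡2; β=-2, v≡2 (mod 5); (2|5)=-1, (2|5)=-1; sign (−1)^0·-1^-2·-1^0 = +1.
(a,b)_2: α=-4, β=0; u≡3, v≡7 (mod 8); ε(u)ε(v)=1·1, αω(v)=-4·0, βω(u)=0·1; sum ≡ 1  ⇒  -1.
(a,b)_7: α=2, u≡4; β=3, v≡2 (mod 7); (4|7)=+1, (2|7)=+1; sign (−1)^0·+1^3·+1^2 = +1.
(a,b)_11: α=0, u≡5; β=1, v≡9 (mod 11); (5|11)=+1, (9|11)=+1; sign (−1)^0·+1^1·+1^0 = +1.
Ram(-13, -2031337) = {2, 23, 37, ∞}; no ℚ_2-point on the conic.

[2, 23, 37, inf]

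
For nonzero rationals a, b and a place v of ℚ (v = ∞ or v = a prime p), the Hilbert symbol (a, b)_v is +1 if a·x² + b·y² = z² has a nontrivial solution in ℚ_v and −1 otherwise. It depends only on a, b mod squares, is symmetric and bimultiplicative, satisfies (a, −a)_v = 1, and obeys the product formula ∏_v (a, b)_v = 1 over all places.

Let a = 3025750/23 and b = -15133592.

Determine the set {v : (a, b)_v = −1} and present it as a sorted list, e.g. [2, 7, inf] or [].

(a, b) ≡ (56810, -3783398) mod (ℚ^×)²; places V = {2, 5, 7, 13, 19, 23, 29, 37, 41, 43, ∞}.
(a,b)_5: α=3, u≡2; β=0, v≡3 (mod 5); (2|5)=-1, (3|5)=-1; sign (−1)^0·-1^0·-1^3 = -1.
(a,b)_∞: sgn(56810)=+, sgn(-3783398)=−, so +1.
(a,b)_2: α=1, β=3; u≡5, v≡5 (mod 8); ε(u)ε(v)=0·0, αω(v)=1·1, βω(u)=3·1; sum ≡ 0  ⇒  +1.
(a,b)_37: α=0, u≡29; β=1, v≡19 (mod 37); (29|37)=-1, (19|37)=-1; sign (−1)^0·-1^1·-1^0 = -1.
(a,b)_13: α=1, u≡5; β=0, v≡7 (mod 13); (5|13)=-1, (7|13)=-1; sign (−1)^0·-1^0·-1^1 = -1.
(a,b)_43: α=0, u≡8; β=1, v≡11 (mod 43); (8|43)=-1, (11|43)=+1; sign (−1)^0·-1^1·+1^0 = -1.
(a,b)_19: α=1, u≡17; β=0, v≡3 (mod 19); (17|19)=+1, (3|19)=-1; sign (−1)^0·+1^0·-1^1 = -1.
(a,b)_7: α=2, u≡5; β=0, v≡2 (mod 7); (5|7)=-1, (2|7)=+1; sign (−1)^0·-1^0·+1^2 = +1.
(a,b)_41: α=0, u≡21; β=1, v≡11 (mod 41); (21|41)=+1, (11|41)=-1; sign (−1)^0·+1^1·-1^0 = +1.
(a,b)_29: α=0, u≡28; β=1, v≡7 (mod 29); (28|29)=+1, (7|29)=+1; sign (−1)^0·+1^1·+1^0 = +1.
(a,b)_23: α=-1, u≡8; β=0, v≡17 (mod 23); (8|23)=+1, (17|23)=-1; sign (−1)^0·+1^0·-1^-1 = -1.
Ram(56810, -3783398) = {5, 13, 19, 23, 37, 43}; no ℚ_5-point on the conic.

[5, 13, 19, 23, 37, 43]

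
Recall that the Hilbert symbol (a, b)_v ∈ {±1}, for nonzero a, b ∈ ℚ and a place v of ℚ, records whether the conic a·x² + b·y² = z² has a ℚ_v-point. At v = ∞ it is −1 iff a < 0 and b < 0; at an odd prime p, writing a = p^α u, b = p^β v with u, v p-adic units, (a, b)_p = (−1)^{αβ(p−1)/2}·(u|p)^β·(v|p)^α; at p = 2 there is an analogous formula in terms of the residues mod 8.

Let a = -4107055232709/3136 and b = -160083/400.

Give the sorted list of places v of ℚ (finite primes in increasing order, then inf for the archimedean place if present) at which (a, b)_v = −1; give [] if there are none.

Mod squares: a ≡ -221, b ≡ -3. Check v ∈ {∞, 2, 3, 5, 7, 11, 13, 17}.
v=3: a=3^12·(≡1), b=3^3·(≡2) mod 3; (1|3)=+1, (2|3)=-1; (−1)^{12·3·1}·(+1)^3·(-1)^12 = +1.
v=2: v_2(a)=-6, v_2(b)=-4; units ≡ 3, 5 (mod 8); ε·ε+αω+βω = 1·0+-6·1+-4·1 ≡ 0  ⇒  (a,b)_2 = +1.
v=7: a=7^-2·(≡5), b=7^2·(≡2) mod 7; (5|7)=-1, (2|7)=+1; (−1)^{-2·2·3}·(-1)^2·(+1)^-2 = +1.
v=13: a=13^1·(≡10), b=13^0·(≡9) mod 13; (10|13)=+1, (9|13)=+1; (−1)^{1·0·6}·(+1)^0·(+1)^1 = +1.
v=5: a=5^0·(≡1), b=5^-2·(≡2) mod 5; (1|5)=+1, (2|5)=-1; (−1)^{0·-2·2}·(+1)^-2·(-1)^0 = +1.
v=17: a=17^3·(≡4), b=17^0·(≡12) mod 17; (4|17)=+1, (12|17)=-1; (−1)^{3·0·8}·(+1)^0·(-1)^3 = -1.
v=11: a=11^2·(≡6), b=11^2·(≡2) mod 11; (6|11)=-1, (2|11)=-1; (−1)^{2·2·5}·(-1)^2·(-1)^2 = +1.
v=∞: -221 < 0 and -3 < 0  ⇒  (a,b)_∞ = -1.
Ram(-221, -3) = {17, ∞}; no ℚ_17-point on the conic.

[17, inf]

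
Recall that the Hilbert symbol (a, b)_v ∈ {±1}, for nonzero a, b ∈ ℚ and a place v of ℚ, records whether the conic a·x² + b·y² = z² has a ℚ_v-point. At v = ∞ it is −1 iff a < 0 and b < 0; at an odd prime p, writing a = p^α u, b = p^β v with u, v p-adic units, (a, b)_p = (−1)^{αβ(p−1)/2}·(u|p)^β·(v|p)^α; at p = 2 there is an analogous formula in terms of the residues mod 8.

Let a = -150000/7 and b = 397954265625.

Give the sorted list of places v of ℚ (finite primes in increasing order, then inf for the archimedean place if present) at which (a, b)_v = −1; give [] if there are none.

[3, 5, 7, 23]

Mod squares: a ≡ -105, b ≡ 713. Check v ∈ {∞, 2, 3, 5, 7, 23, 31}.
v=2: v_2(a)=4, v_2(b)=0; units ≡ 7, 1 (mod 8); ε·ε+αω+βω = 1·0+4·0+0·0 ≡ 0  ⇒  (a,b)_2 = +1.
v=3: a=3^1·(≡1), b=3^6·(≡2) mod 3; (1|3)=+1, (2|3)=-1; (−1)^{1·6·1}·(+1)^6·(-1)^1 = -1.
v=7: a=7^-1·(≡3), b=7^2·(≡6) mod 7; (3|7)=-1, (6|7)=-1; (−1)^{-1·2·3}·(-1)^2·(-1)^-1 = -1.
v=23: a=23^0·(≡14), b=23^1·(≡13) mod 23; (14|23)=-1, (13|23)=+1; (−1)^{0·1·11}·(-1)^1·(+1)^0 = -1.
v=5: a=5^5·(≡1), b=5^6·(≡3) mod 5; (1|5)=+1, (3|5)=-1; (−1)^{5·6·2}·(+1)^6·(-1)^5 = -1.
v=∞: -105 < 0 and 713 > 0  ⇒  (a,b)_∞ = +1.
v=31: a=31^0·(≡19), b=31^1·(≡21) mod 31; (19|31)=+1, (21|31)=-1; (−1)^{0·1·15}·(+1)^1·(-1)^0 = +1.
|Ram(-105, 713)| = 4, even; anisotropic at {3, 5, 7, 23}.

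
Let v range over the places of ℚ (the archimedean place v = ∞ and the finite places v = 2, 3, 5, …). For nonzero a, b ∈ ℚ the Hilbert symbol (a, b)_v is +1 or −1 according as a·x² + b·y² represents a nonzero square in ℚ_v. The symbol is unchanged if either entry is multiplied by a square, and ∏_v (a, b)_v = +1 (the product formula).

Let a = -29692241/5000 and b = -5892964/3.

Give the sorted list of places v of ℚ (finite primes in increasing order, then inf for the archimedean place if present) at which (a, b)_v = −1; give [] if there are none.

[2, 3, 11, inf]

(a, b) ≡ (-82, -12243) mod (ℚ^×)²; places V = {2, 3, 5, 7, 11, 19, 23, 37, 41, 53, ∞}.
(a,b)_2: α=-3, β=2; u≡7, v≡5 (mod 8); ε(u)ε(v)=1·0, αω(v)=-3·1, βω(u)=2·0; sum ≡ 1  ⇒  -1.
(a,b)_23: α=2, u≡22; β=0, v≡9 (mod 23); (22|23)=-1, (9|23)=+1; sign (−1)^0·-1^0·+1^2 = +1.
(a,b)_11: α=0, u≡8; β=1, v≡3 (mod 11); (8|11)=-1, (3|11)=+1; sign (−1)^0·-1^1·+1^0 = -1.
(a,b)_19: α=0, u≡3; β=2, v≡18 (mod 19); (3|19)=-1, (18|19)=-1; sign (−1)^0·-1^2·-1^0 = +1.
(a,b)_5: α=-4, u≡3; β=0, v≡2 (mod 5); (3|5)=-1, (2|5)=-1; sign (−1)^0·-1^0·-1^-4 = +1.
(a,b)_3: α=0, u≡2; β=-1, v≡2 (mod 3); (2|3)=-1, (2|3)=-1; sign (−1)^0·-1^-1·-1^0 = -1.
(a,b)_7: α=0, u≡1; β=1, v≡1 (mod 7); (1|7)=+1, (1|7)=+1; sign (−1)^0·+1^1·+1^0 = +1.
(a,b)_37: α=2, u≡6; β=0, v≡21 (mod 37); (6|37)=-1, (21|37)=+1; sign (−1)^0·-1^0·+1^2 = +1.
(a,b)_∞: sgn(-82)=−, sgn(-12243)=−, so -1.
(a,b)_41: α=1, u≡9; β=0, v≡16 (mod 41); (9|41)=+1, (16|41)=+1; sign (−1)^0·+1^0·+1^1 = +1.
(a,b)_53: α=0, u≡6; β=1, v≡2 (mod 53); (6|53)=+1, (2|53)=-1; sign (−1)^0·+1^1·-1^0 = +1.
Ram(-82, -12243) = {2, 3, 11, ∞}; no ℚ_2-point on the conic.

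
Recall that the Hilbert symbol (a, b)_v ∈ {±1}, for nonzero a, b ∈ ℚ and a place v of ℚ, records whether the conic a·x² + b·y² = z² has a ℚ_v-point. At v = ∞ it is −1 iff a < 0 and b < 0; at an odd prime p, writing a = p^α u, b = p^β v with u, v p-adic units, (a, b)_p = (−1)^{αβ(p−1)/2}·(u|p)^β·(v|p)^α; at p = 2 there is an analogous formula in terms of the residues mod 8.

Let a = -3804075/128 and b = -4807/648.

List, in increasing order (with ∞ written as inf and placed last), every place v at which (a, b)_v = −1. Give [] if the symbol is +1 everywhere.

[2, 11, 23, 29, 53, inf]

Mod squares: a ≡ -33814, b ≡ -9614. Check v ∈ {∞, 2, 3, 5, 11, 19, 23, 29, 53}.
v=3: a=3^2·(≡2), b=3^-4·(≡1) mod 3; (2|3)=-1, (1|3)=+1; (−1)^{2·-4·1}·(-1)^-4·(+1)^2 = +1.
v=11: a=11^1·(≡10), b=11^1·(≡8) mod 11; (10|11)=-1, (8|11)=-1; (−1)^{1·1·5}·(-1)^1·(-1)^1 = -1.
v=∞: -33814 < 0 and -9614 < 0  ⇒  (a,b)_∞ = -1.
v=53: a=53^1·(≡50), b=53^0·(≡19) mod 53; (50|53)=-1, (19|53)=-1; (−1)^{1·0·26}·(-1)^0·(-1)^1 = -1.
v=5: a=5^2·(≡4), b=5^0·(≡1) mod 5; (4|5)=+1, (1|5)=+1; (−1)^{2·0·2}·(+1)^0·(+1)^2 = +1.
v=29: a=29^1·(≡9), b=29^0·(≡21) mod 29; (9|29)=+1, (21|29)=-1; (−1)^{1·0·14}·(+1)^0·(-1)^1 = -1.
v=2: v_2(a)=-7, v_2(b)=-3; units ≡ 5, 1 (mod 8); ε·ε+αω+βω = 0·0+-7·0+-3·1 ≡ 1  ⇒  (a,b)_2 = -1.
v=23: a=23^0·(≡22), b=23^1·(≡11) mod 23; (22|23)=-1, (11|23)=-1; (−1)^{0·1·11}·(-1)^1·(-1)^0 = -1.
v=19: a=19^0·(≡17), b=19^1·(≡16) mod 19; (17|19)=+1, (16|19)=+1; (−1)^{0·1·9}·(+1)^1·(+1)^0 = +1.
(-33814, -9614 / ℚ) ramifies at {2, 11, 23, 29, 53, ∞}: a division algebra.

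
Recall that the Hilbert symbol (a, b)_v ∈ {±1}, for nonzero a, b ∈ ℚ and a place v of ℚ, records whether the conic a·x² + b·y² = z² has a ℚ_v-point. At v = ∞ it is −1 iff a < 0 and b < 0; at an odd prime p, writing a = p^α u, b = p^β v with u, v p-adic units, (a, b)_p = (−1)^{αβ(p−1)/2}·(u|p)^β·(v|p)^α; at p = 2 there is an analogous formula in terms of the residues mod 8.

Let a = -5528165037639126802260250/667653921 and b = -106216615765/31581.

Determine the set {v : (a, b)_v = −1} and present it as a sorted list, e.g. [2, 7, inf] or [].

(a, b) ≡ (-10, -10842665) mod (ℚ^×)²; places V = {2, 3, 5, 7, 11, 13, 29, 37, 41, 43, 47, ∞}.
(a,b)_11: α=-2, u≡1; β=-2, v≡6 (mod 11); (1|11)=+1, (6|11)=-1; sign (−1)^0·+1^-2·-1^-2 = +1.
(a,b)_3: α=-8, u≡2; β=-2, v≡1 (mod 3); (2|3)=-1, (1|3)=+1; sign (−1)^0·-1^-2·+1^-8 = +1.
(a,b)_∞: sgn(-10)=−, sgn(-10842665)=−, so -1.
(a,b)_43: α=2, u≡34; β=1, v≡17 (mod 43); (34|43)=-1, (17|43)=+1; sign (−1)^0·-1^1·+1^2 = -1.
(a,b)_47: α=2, u≡7; β=1, v≡37 (mod 47); (7|47)=+1, (37|47)=+1; sign (−1)^0·+1^1·+1^2 = +1.
(a,b)_13: α=4, u≡12; β=2, v≡8 (mod 13); (12|13)=+1, (8|13)=-1; sign (−1)^0·+1^2·-1^4 = +1.
(a,b)_37: α=2, u≡7; β=1, v≡29 (mod 37); (7|37)=+1, (29|37)=-1; sign (−1)^0·+1^1·-1^2 = +1.
(a,b)_2: α=1, β=0; u≡3, v≡7 (mod 8); ε(u)ε(v)=1·1, αω(v)=1·0, βω(u)=0·1; sum ≡ 1  ⇒  -1.
(a,b)_5: α=3, u≡3; β=1, v≡2 (mod 5); (3|5)=-1, (2|5)=-1; sign (−1)^0·-1^1·-1^3 = +1.
(a,b)_7: α=2, u≡1; β=0, v≡5 (mod 7); (1|7)=+1, (5|7)=-1; sign (−1)^0·+1^0·-1^2 = +1.
(a,b)_29: α=-2, u≡2; β=-1, v≡11 (mod 29); (2|29)=-1, (11|29)=-1; sign (−1)^0·-1^-1·-1^-2 = -1.
(a,b)_41: α=4, u≡4; β=2, v≡1 (mod 41); (4|41)=+1, (1|41)=+1; sign (−1)^0·+1^2·+1^4 = +1.
Ram(-10, -10842665) = {2, 29, 43, ∞}; no ℚ_2-point on the conic.

[2, 29, 43, inf]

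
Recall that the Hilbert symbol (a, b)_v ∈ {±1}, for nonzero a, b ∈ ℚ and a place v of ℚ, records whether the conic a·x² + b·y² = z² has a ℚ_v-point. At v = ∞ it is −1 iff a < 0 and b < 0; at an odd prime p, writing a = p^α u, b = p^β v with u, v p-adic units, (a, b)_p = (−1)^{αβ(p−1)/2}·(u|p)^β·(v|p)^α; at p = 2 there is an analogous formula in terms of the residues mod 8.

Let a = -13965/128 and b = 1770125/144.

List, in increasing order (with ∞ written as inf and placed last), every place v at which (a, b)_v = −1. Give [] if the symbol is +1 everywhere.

Mod squares: a ≡ -570, b ≡ 5. Check v ∈ {∞, 2, 3, 5, 7, 17, 19}.
v=17: a=17^0·(≡1), b=17^2·(≡7) mod 17; (1|17)=+1, (7|17)=-1; (−1)^{0·2·8}·(+1)^2·(-1)^0 = +1.
v=2: v_2(a)=-7, v_2(b)=-4; units ≡ 3, 5 (mod 8); ε·ε+αω+βω = 1·0+-7·1+-4·1 ≡ 1  ⇒  (a,b)_2 = -1.
v=3: a=3^1·(≡2), b=3^-2·(≡2) mod 3; (2|3)=-1, (2|3)=-1; (−1)^{1·-2·1}·(-1)^-2·(-1)^1 = -1.
v=19: a=19^1·(≡14), b=19^0·(≡6) mod 19; (14|19)=-1, (6|19)=+1; (−1)^{1·0·9}·(-1)^0·(+1)^1 = +1.
v=∞: -570 < 0 and 5 > 0  ⇒  (a,b)_∞ = +1.
v=5: a=5^1·(≡4), b=5^3·(≡4) mod 5; (4|5)=+1, (4|5)=+1; (−1)^{1·3·2}·(+1)^3·(+1)^1 = +1.
v=7: a=7^2·(≡1), b=7^2·(≡3) mod 7; (1|7)=+1, (3|7)=-1; (−1)^{2·2·3}·(+1)^2·(-1)^2 = +1.
|Ram(-570, 5)| = 2, even; anisotropic at {2, 3}.

[2, 3]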